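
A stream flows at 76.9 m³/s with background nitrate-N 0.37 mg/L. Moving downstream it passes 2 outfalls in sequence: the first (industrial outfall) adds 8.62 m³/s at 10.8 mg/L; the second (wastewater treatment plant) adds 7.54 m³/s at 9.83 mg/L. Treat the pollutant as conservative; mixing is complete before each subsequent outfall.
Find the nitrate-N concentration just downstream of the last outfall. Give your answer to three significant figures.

2.10 mg/L

Below outfall 1: Q → 85.52 m³/s, C = (76.90·0.3700 + 8.620·10.80)/85.52 = 1.421 mg/L.
Below outfall 2: Q → 93.06 m³/s, C = (85.52·1.421 + 7.540·9.830)/93.06 = 2.103 mg/L.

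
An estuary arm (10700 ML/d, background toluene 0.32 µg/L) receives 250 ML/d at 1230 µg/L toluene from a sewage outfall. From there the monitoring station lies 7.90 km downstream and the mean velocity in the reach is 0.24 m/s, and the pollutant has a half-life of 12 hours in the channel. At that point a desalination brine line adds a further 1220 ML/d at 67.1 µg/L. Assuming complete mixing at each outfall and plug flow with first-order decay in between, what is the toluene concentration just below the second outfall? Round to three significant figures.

21.8 µg/L

After mixing, C = (10700·0.3200 + 250.0·1230) / 10950 = 310900/10950 = 28.39 µg/L; combined flow 10950 ML/d.
Travel time t = 7.90·1000 / 0.24 = 32920 s = 9.144 h.
Half-life 12 h → k = ln 2 / 12 = 0.05776 h⁻¹ = 1.386 d⁻¹.
Applying C = C₀e^(−kt): 28.39 × 0.5897 = 16.74 µg/L.
At the second outfall, C = (10950·16.74 + 1220·67.10) / (10950 + 1220) = 21.79 µg/L.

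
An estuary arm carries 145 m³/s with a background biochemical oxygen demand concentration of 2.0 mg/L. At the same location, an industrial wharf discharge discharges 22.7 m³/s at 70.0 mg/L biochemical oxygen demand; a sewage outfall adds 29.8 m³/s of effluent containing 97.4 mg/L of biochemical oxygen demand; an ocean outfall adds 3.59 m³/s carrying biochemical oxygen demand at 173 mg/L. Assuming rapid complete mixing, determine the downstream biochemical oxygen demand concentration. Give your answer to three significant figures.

26.9 mg/L

Conservation of mass: C = (145.0·2.000 + 22.70·70.00 + 29.80·97.40 + 3.590·173.0) / 201.1 = 5403/201.1 = 26.87 mg/L.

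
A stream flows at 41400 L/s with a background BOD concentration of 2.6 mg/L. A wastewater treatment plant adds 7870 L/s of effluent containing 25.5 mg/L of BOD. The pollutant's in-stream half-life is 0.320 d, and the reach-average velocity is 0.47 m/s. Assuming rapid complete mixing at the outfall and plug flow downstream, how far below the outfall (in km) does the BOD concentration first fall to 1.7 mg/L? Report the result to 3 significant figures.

Mass balance: C = (41400·2.600 + 7870·25.50) / 49270 = 308300/49270 = 6.258 mg/L.
Half-life 0.320 d → k = ln 2 / 0.320 = 2.166 d⁻¹.
Set 6.258·exp(−k·t) = 1.7 → t = ln(6.258/1.7)/k = 51980 s = 14.44 h.
Distance = v·t = 0.47·51980 = 24430 m = 24.43 km.

24.4 km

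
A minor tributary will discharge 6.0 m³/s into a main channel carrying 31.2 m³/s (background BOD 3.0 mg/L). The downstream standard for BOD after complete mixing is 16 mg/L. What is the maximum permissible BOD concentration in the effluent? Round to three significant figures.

83.6 mg/L

At the limit, (Qr·Cr + Qe·Cₑ)/(Qr + Qe) = 16:
Cₑ = (37.20·16 − 31.20·3.000) / 6.000 = 83.60 mg/L.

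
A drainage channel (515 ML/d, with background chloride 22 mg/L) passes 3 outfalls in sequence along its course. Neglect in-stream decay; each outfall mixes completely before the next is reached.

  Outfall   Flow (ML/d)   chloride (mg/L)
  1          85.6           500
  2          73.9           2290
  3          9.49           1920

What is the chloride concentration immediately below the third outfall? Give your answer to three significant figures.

353 mg/L

Outfall 1: combined Q = 600.6 ML/d; C = (515.0·22.00 + 85.60·500.0)/600.6 = 90.13 mg/L.
Outfall 2: combined Q = 674.5 ML/d; C = (600.6·90.13 + 73.90·2290)/674.5 = 331.2 mg/L.
Outfall 3: combined Q = 684.0 ML/d; C = (674.5·331.2 + 9.490·1920)/684.0 = 353.2 mg/L.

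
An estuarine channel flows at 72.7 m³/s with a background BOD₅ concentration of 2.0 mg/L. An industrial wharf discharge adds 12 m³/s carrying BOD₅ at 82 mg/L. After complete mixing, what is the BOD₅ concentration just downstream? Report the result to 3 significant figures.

Conservation of mass: C = (72.70·2.000 + 12.00·82.00) / 84.70 = 1129/84.70 = 13.33 mg/L.

13.3 mg/L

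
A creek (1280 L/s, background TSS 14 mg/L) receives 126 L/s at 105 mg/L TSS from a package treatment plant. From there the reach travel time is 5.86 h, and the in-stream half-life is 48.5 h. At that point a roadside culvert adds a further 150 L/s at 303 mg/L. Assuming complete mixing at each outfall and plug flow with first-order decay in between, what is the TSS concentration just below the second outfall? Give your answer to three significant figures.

47.6 mg/L

Mixed concentration C = ΣQC/ΣQ = (1280·14.00 + 126.0·105.0) / 1406 = 31150/1406 = 22.16 mg/L; combined flow 1406 L/s.
Half-life 48.5 h → k = ln 2 / 48.5 = 0.01429 h⁻¹ = 0.3430 d⁻¹.
Applying C = C₀e^(−kt): 22.16 × 0.9197 = 20.38 mg/L.
At the second outfall, C = (1406·20.38 + 150.0·303.0) / (1406 + 150.0) = 47.62 mg/L.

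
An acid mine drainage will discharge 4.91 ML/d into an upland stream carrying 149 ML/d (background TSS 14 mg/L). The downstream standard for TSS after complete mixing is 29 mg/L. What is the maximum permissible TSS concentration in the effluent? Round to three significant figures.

484 mg/L

At the limit, (Qr·Cr + Qe·Cₑ)/(Qr + Qe) = 29:
Cₑ = (153.9·29 − 149.0·14.00) / 4.910 = 484.2 mg/L.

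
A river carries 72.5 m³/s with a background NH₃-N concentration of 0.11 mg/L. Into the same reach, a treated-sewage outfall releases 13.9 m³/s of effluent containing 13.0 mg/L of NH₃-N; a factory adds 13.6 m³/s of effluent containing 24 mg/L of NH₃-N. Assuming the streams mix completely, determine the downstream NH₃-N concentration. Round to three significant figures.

Mass balance: C = (72.50·0.1100 + 13.90·13.00 + 13.60·24.00) / 100.0 = 515.1/100.0 = 5.151 mg/L.

5.15 mg/L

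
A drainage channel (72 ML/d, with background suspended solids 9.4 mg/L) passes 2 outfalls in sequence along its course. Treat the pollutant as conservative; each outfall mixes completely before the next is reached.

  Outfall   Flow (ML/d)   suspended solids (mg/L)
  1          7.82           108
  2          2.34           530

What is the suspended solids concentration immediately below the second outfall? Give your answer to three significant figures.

33.6 mg/L

After outfall 1: Q = 72.00 + 7.820 = 79.82 ML/d; C = (72.00·9.400 + 7.820·108.0)/79.82 = 19.06 mg/L.
After outfall 2: Q = 79.82 + 2.340 = 82.16 ML/d; C = (79.82·19.06 + 2.340·530.0)/82.16 = 33.61 mg/L.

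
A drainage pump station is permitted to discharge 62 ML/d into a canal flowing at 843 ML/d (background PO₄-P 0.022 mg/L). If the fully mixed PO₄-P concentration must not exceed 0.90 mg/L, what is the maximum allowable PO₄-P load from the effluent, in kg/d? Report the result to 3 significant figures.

Mass balance at the limit: 843.0·0.02200 + 62.00·Cₑ = 905.0·0.90 → Cₑ = 12.84 mg/L.
62.00 ML/d = 0.7176 m³/s. Load = 0.7176 m³/s × 12.84 g/m³ × 86 400 s/d = 796.0 kg/d.

796 kg/d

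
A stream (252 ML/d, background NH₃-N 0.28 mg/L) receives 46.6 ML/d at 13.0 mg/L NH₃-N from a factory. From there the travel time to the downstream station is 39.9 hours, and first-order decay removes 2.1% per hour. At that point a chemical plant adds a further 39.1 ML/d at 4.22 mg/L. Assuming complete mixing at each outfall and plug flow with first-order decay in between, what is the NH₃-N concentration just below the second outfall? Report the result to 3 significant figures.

1.35 mg/L

After mixing, C = (252.0·0.2800 + 46.60·13.00) / 298.6 = 676.4/298.6 = 2.265 mg/L; combined flow 298.6 ML/d.
2.1%/h lost → k = −ln(1 − 0.021) = 0.02122 h⁻¹.
Applying C = C₀e^(−kt): 2.265 × 0.4288 = 0.9712 mg/L.
At the second outfall, C = (298.6·0.9712 + 39.10·4.220) / (298.6 + 39.10) = 1.347 mg/L.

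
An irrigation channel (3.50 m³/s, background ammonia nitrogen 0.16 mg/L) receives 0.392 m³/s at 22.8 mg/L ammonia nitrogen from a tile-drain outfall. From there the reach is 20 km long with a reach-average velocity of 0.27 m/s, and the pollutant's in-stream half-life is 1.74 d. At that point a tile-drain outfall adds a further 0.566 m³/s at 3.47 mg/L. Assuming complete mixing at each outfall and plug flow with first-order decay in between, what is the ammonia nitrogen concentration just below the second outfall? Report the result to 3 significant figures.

1.95 mg/L

After mixing, C = (3.500·0.1600 + 0.3920·22.80) / 3.892 = 9.498/3.892 = 2.440 mg/L; combined flow 3.892 m³/s.
Travel time t = 20·1000 / 0.27 = 74070 s = 20.58 h.
Half-life 1.74 d → k = ln 2 / 1.74 = 0.3984 d⁻¹.
Applying C = C₀e^(−kt): 2.440 × 0.7107 = 1.734 mg/L.
At the second outfall, C = (3.892·1.734 + 0.5660·3.470) / (3.892 + 0.5660) = 1.955 mg/L.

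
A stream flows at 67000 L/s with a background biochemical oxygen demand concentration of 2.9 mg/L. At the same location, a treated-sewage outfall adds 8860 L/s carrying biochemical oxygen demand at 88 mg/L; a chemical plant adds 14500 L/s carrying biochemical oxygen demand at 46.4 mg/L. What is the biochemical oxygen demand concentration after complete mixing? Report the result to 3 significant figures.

18.2 mg/L

Mixed concentration C = ΣQC/ΣQ = (67000·2.900 + 8860·88.00 + 14500·46.40) / 90360 = 1647000/90360 = 18.22 mg/L.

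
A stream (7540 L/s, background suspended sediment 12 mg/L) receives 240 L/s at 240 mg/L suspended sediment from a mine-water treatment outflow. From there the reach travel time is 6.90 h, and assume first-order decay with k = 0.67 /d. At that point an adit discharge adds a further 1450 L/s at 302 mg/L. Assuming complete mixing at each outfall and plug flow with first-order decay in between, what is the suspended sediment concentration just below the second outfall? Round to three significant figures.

After mixing, C = (7540·12.00 + 240.0·240.0) / 7780 = 148100/7780 = 19.03 mg/L; combined flow 7780 L/s.
First-order decay: C = 19.03·exp(−k·t) = 19.03·0.8248 = 15.70 mg/L.
At the second outfall, C = (7780·15.70 + 1450·302.0) / (7780 + 1450) = 60.68 mg/L.

60.7 mg/L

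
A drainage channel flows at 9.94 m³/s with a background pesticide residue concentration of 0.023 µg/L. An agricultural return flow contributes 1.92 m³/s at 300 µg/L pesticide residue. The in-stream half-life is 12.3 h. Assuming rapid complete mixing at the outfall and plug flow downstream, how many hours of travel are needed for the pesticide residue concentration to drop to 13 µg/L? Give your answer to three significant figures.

23.4 h

Flow-weighted average: C = (9.940·0.02300 + 1.920·300.0) / 11.86 = 576.2/11.86 = 48.59 µg/L.
Half-life 12.3 h → k = ln 2 / 12.3 = 0.05635 h⁻¹ = 1.352 d⁻¹.
48.59·exp(−k·t) = 13 → t = ln(48.59/13)/k = 84220 s = 23.39 h.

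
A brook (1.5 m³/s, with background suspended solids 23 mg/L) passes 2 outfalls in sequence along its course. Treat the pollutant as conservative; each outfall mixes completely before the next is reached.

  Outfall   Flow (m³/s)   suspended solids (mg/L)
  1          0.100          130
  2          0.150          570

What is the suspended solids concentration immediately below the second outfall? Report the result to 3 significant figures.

76.0 mg/L

Outfall 1: combined Q = 1.600 m³/s; C = (1.500·23.00 + 0.1000·130.0)/1.600 = 29.69 mg/L.
Outfall 2: combined Q = 1.750 m³/s; C = (1.600·29.69 + 0.1500·570.0)/1.750 = 76.00 mg/L.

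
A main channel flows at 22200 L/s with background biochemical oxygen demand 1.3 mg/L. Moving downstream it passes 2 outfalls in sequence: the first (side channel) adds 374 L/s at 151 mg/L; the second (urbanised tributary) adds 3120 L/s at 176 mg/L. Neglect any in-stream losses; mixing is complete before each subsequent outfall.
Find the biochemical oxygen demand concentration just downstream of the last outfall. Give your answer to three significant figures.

24.7 mg/L

Below outfall 1: Q → 22570 L/s, C = (22200·1.300 + 374.0·151.0)/22570 = 3.780 mg/L.
Below outfall 2: Q → 25690 L/s, C = (22570·3.780 + 3120·176.0)/25690 = 24.69 mg/L.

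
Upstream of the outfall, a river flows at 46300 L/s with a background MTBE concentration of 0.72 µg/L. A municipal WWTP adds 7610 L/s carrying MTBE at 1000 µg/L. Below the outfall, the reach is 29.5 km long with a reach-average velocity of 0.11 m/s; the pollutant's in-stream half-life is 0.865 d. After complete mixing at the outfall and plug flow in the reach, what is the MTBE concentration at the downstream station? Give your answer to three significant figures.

Flow-weighted average: C = (46300·0.7200 + 7610·1000) / 53910 = 7643000/53910 = 141.8 µg/L.
Travel time t = 29.5·1000 / 0.11 = 268200 s = 74.49 h.
Half-life 0.865 d → k = ln 2 / 0.865 = 0.8013 d⁻¹.
Applying C = C₀e^(−kt): 141.8 × 0.08314 = 11.79 µg/L.

11.8 µg/L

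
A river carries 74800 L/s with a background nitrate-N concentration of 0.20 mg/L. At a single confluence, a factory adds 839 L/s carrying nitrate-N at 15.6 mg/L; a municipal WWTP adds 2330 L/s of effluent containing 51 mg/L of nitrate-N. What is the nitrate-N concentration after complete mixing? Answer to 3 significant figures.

1.88 mg/L

Mixed concentration C = ΣQC/ΣQ = (74800·0.2000 + 839.0·15.60 + 2330·51.00) / 77970 = 146900/77970 = 1.884 mg/L.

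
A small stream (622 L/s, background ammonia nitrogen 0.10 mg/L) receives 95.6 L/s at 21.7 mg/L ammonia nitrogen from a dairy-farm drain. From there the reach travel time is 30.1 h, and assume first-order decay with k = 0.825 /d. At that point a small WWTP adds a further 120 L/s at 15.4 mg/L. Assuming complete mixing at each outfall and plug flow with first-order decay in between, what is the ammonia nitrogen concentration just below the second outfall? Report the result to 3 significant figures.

3.11 mg/L

Flow-weighted average: C = (622.0·0.1000 + 95.60·21.70) / 717.6 = 2137/717.6 = 2.978 mg/L; combined flow 717.6 L/s.
Applying C = C₀e^(−kt): 2.978 × 0.3553 = 1.058 mg/L.
At the second outfall, C = (717.6·1.058 + 120.0·15.40) / (717.6 + 120.0) = 3.113 mg/L.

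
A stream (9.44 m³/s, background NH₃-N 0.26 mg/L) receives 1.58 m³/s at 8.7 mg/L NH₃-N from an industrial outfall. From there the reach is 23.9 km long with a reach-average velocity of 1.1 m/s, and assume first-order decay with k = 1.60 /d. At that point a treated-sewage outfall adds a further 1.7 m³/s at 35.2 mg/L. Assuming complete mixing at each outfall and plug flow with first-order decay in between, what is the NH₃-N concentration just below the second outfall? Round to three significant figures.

5.56 mg/L

After mixing, C = (9.440·0.2600 + 1.580·8.700) / 11.02 = 16.20/11.02 = 1.470 mg/L; combined flow 11.02 m³/s.
Travel time t = 23.9·1000 / 1.1 = 21730 s = 6.035 h.
After decay, C = 1.470 × e^(−kt) = 1.470 × 0.6687 = 0.9831 mg/L.
Second outfall: C = (11.02·0.9831 + 1.700·35.20)/12.72 = 5.556 mg/L.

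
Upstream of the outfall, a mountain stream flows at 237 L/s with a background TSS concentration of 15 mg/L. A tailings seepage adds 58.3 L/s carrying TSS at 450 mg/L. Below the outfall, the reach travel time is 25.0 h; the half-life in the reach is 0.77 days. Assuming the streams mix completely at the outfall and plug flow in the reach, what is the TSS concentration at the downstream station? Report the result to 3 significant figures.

39.5 mg/L

Mixed concentration C = ΣQC/ΣQ = (237.0·15.00 + 58.30·450.0) / 295.3 = 29790/295.3 = 100.9 mg/L.
Half-life 0.77 d → k = ln 2 / 0.77 = 0.9002 d⁻¹.
Applying C = C₀e^(−kt): 100.9 × 0.3915 = 39.50 mg/L.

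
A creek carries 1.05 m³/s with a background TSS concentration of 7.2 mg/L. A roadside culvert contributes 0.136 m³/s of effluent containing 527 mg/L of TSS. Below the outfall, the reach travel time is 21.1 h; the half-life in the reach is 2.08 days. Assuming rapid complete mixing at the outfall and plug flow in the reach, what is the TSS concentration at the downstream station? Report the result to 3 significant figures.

Flow-weighted average: C = (1.050·7.200 + 0.1360·527.0) / 1.186 = 79.23/1.186 = 66.81 mg/L.
Half-life 2.08 d → k = ln 2 / 2.08 = 0.3332 d⁻¹.
First-order decay: C = 66.81·exp(−k·t) = 66.81·0.7460 = 49.84 mg/L.

49.8 mg/L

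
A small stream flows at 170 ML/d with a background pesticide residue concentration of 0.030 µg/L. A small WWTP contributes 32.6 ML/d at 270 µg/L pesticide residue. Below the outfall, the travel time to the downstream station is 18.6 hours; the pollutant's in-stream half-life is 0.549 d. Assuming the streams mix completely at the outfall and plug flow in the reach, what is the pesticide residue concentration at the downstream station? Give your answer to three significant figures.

Mixed concentration C = ΣQC/ΣQ = (170.0·0.03000 + 32.60·270.0) / 202.6 = 8807/202.6 = 43.47 µg/L.
Half-life 0.549 d → k = ln 2 / 0.549 = 1.263 d⁻¹.
Applying C = C₀e^(−kt): 43.47 × 0.3759 = 16.34 µg/L.

16.3 µg/L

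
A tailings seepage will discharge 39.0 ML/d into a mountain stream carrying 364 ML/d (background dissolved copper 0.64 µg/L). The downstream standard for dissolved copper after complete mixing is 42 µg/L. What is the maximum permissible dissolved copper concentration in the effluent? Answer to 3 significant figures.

At the limit, (Qr·Cr + Qe·Cₑ)/(Qr + Qe) = 42:
Cₑ = (403.0·42 − 364.0·0.6400) / 39.00 = 428.0 µg/L.

428 µg/L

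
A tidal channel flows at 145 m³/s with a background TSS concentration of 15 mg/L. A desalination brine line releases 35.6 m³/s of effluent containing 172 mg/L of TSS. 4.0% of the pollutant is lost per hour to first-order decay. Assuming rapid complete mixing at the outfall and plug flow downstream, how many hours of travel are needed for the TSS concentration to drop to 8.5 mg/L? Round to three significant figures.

Mass balance: C = (145.0·15.00 + 35.60·172.0) / 180.6 = 8298/180.6 = 45.95 mg/L.
4.0%/h lost → k = −ln(1 − 0.04) = 0.04082 h⁻¹.
45.95·exp(−k·t) = 8.5 → t = ln(45.95/8.5)/k = 148800 s = 41.34 h.

41.3 h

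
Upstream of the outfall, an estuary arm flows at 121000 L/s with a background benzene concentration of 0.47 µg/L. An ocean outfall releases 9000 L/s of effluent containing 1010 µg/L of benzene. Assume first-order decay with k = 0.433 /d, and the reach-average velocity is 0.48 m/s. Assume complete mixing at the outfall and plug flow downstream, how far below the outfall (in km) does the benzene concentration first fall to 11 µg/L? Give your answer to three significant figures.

178 km

Conservation of mass: C = (121000·0.4700 + 9000·1010) / 130000 = 9147000/130000 = 70.36 µg/L.
Set 70.36·exp(−k·t) = 11 → t = ln(70.36/11)/k = 370300 s = 102.9 h.
Distance = v·t = 0.48·370300 = 177700 m = 177.7 km.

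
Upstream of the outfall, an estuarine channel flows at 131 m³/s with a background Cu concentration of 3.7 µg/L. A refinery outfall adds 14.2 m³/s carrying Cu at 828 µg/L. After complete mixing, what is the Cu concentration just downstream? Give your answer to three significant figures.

84.3 µg/L

Flow-weighted average: C = (131.0·3.700 + 14.20·828.0) / 145.2 = 12240/145.2 = 84.31 µg/L.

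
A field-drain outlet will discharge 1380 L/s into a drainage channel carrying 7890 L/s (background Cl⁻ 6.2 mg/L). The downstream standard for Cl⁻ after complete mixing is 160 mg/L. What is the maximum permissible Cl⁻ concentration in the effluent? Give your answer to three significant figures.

1040 mg/L

At the limit, (Qr·Cr + Qe·Cₑ)/(Qr + Qe) = 160:
Cₑ = (9270·160 − 7890·6.200) / 1380 = 1039 mg/L.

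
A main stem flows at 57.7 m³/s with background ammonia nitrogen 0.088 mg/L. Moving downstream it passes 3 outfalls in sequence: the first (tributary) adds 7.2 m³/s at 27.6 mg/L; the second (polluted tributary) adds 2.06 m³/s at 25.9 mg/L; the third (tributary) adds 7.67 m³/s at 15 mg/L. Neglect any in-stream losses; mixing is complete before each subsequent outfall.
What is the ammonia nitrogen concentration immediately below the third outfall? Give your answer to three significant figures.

4.99 mg/L

After outfall 1: Q = 57.70 + 7.200 = 64.90 m³/s; C = (57.70·0.08800 + 7.200·27.60)/64.90 = 3.140 mg/L.
After outfall 2: Q = 64.90 + 2.060 = 66.96 m³/s; C = (64.90·3.140 + 2.060·25.90)/66.96 = 3.840 mg/L.
After outfall 3: Q = 66.96 + 7.670 = 74.63 m³/s; C = (66.96·3.840 + 7.670·15.00)/74.63 = 4.987 mg/L.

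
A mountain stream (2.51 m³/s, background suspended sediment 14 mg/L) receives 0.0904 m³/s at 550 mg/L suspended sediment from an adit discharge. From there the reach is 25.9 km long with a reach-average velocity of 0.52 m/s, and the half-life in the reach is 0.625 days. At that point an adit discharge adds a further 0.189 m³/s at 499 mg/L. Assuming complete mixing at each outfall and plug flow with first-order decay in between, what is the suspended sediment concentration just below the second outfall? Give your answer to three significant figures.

49.9 mg/L

Conservation of mass: C = (2.510·14.00 + 0.09040·550.0) / 2.600 = 84.86/2.600 = 32.63 mg/L; combined flow 2.600 m³/s.
Travel time t = 25.9·1000 / 0.52 = 49810 s = 13.84 h.
Half-life 0.625 d → k = ln 2 / 0.625 = 1.109 d⁻¹.
First-order decay: C = 32.63·exp(−k·t) = 32.63·0.5276 = 17.22 mg/L.
At the second outfall, C = (2.600·17.22 + 0.1890·499.0) / (2.600 + 0.1890) = 49.86 mg/L.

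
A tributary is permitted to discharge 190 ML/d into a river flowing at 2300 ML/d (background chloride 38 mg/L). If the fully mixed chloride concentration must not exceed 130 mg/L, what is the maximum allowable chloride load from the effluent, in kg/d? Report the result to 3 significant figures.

236000 kg/d

Mass balance at the limit: 2300·38.00 + 190.0·Cₑ = 2490·130 → Cₑ = 1244 mg/L.
190.0 ML/d = 2.199 m³/s. Load = 2.199 m³/s × 1244 g/m³ × 86 400 s/d = 236300 kg/d.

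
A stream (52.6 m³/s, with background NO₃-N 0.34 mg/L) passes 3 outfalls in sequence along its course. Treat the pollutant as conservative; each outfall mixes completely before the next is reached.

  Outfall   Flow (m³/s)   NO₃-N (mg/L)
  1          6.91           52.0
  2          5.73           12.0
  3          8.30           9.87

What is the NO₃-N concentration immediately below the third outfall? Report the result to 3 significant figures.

7.18 mg/L

Below outfall 1: Q → 59.51 m³/s, C = (52.60·0.3400 + 6.910·52.00)/59.51 = 6.338 mg/L.
Below outfall 2: Q → 65.24 m³/s, C = (59.51·6.338 + 5.730·12.00)/65.24 = 6.836 mg/L.
Below outfall 3: Q → 73.54 m³/s, C = (65.24·6.836 + 8.300·9.870)/73.54 = 7.178 mg/L.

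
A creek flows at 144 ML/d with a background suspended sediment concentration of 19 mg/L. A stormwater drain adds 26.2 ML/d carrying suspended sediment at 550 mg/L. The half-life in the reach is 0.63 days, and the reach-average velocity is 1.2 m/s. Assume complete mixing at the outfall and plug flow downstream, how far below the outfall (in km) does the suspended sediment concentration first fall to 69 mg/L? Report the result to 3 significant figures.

After mixing, C = (144.0·19.00 + 26.20·550.0) / 170.2 = 17150/170.2 = 100.7 mg/L.
Half-life 0.63 d → k = ln 2 / 0.63 = 1.100 d⁻¹.
Set 100.7·exp(−k·t) = 69 → t = ln(100.7/69)/k = 29720 s = 8.255 h.
Distance = v·t = 1.2·29720 = 35660 m = 35.66 km.

35.7 km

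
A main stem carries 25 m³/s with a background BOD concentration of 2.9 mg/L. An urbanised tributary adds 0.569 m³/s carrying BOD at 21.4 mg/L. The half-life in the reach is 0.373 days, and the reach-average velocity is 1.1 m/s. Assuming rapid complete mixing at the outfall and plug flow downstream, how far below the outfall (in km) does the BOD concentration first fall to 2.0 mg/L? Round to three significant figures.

25.8 km

Mass balance: C = (25.00·2.900 + 0.5690·21.40) / 25.57 = 84.68/25.57 = 3.312 mg/L.
Half-life 0.373 d → k = ln 2 / 0.373 = 1.858 d⁻¹.
Set 3.312·exp(−k·t) = 2.0 → t = ln(3.312/2.0)/k = 23450 s = 6.513 h.
Distance = v·t = 1.1·23450 = 25790 m = 25.79 km.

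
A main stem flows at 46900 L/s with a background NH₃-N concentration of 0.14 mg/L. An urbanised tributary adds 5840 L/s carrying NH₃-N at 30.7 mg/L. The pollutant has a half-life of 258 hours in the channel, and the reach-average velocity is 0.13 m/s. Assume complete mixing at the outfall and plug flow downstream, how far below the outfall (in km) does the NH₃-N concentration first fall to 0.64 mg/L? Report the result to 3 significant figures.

Conservation of mass: C = (46900·0.1400 + 5840·30.70) / 52740 = 185900/52740 = 3.524 mg/L.
Half-life 258 h → k = ln 2 / 258 = 0.002687 h⁻¹ = 0.06448 d⁻¹.
Set 3.524·exp(−k·t) = 0.64 → t = ln(3.524/0.64)/k = 2286000 s = 635.0 h.
Distance = v·t = 0.13·2286000 = 297200 m = 297.2 km.

297 km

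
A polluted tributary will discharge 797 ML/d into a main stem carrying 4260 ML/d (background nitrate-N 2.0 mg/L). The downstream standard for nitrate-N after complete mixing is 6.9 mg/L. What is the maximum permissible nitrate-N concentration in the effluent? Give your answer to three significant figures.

At the limit, (Qr·Cr + Qe·Cₑ)/(Qr + Qe) = 6.9:
Cₑ = (5057·6.9 − 4260·2.000) / 797.0 = 33.09 mg/L.

33.1 mg/L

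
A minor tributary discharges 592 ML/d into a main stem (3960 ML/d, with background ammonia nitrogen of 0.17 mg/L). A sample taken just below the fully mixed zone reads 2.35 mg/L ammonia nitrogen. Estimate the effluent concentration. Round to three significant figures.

16.9 mg/L

Mass balance: 3960·0.1700 + 592.0·Cₑ = 4552·2.350
→ Cₑ = (4552·2.350 − 3960·0.1700) / 592.0 = 16.93 mg/L.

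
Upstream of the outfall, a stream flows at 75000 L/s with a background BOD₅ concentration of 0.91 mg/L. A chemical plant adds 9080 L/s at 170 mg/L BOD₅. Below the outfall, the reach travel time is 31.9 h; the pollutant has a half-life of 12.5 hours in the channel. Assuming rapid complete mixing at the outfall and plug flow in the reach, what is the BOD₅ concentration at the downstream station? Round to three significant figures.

3.27 mg/L

Conservation of mass: C = (75000·0.9100 + 9080·170.0) / 84080 = 1612000/84080 = 19.17 mg/L.
Half-life 12.5 h → k = ln 2 / 12.5 = 0.05545 h⁻¹ = 1.331 d⁻¹.
First-order decay: C = 19.17·exp(−k·t) = 19.17·0.1705 = 3.269 mg/L.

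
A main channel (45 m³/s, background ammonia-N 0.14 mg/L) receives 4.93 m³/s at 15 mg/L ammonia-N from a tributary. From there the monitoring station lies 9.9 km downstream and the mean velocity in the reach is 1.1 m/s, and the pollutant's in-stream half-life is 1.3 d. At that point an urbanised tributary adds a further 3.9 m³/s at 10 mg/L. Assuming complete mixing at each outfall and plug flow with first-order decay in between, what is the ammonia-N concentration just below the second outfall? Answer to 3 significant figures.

Conservation of mass: C = (45.00·0.1400 + 4.930·15.00) / 49.93 = 80.25/49.93 = 1.607 mg/L; combined flow 49.93 m³/s.
Travel time t = 9.9·1000 / 1.1 = 9000 s = 2.500 h.
Half-life 1.3 d → k = ln 2 / 1.3 = 0.5332 d⁻¹.
First-order decay: C = 1.607·exp(−k·t) = 1.607·0.9460 = 1.520 mg/L.
Second outfall: C = (49.93·1.520 + 3.900·10.00)/53.83 = 2.135 mg/L.

2.13 mg/L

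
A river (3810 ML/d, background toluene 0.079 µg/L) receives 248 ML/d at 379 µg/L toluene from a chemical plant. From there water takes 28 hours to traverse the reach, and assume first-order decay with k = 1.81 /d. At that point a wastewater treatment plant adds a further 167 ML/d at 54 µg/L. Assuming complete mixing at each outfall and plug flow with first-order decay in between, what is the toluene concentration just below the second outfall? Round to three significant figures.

Mixed concentration C = ΣQC/ΣQ = (3810·0.07900 + 248.0·379.0) / 4058 = 94290/4058 = 23.24 µg/L; combined flow 4058 ML/d.
Decay over the reach: 23.24·exp(−kt) = 23.24·0.1210 = 2.812 µg/L.
Second outfall: C = (4058·2.812 + 167.0·54.00)/4225 = 4.836 µg/L.

4.84 µg/L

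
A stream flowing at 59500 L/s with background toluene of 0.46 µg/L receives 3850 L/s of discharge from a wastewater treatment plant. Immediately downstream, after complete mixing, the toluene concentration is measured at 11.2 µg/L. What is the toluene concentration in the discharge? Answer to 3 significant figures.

177 µg/L

Mass balance: 59500·0.4600 + 3850·Cₑ = 63350·11.20
→ Cₑ = (63350·11.20 − 59500·0.4600) / 3850 = 177.2 µg/L.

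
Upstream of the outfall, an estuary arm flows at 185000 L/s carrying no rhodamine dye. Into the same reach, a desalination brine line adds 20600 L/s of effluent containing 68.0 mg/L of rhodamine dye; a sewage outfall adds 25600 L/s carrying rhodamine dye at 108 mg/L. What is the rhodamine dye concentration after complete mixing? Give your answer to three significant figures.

18.0 mg/L

Mixed concentration C = ΣQC/ΣQ = (185000·0 + 20600·68.00 + 25600·108.0) / 231200 = 4166000/231200 = 18.02 mg/L.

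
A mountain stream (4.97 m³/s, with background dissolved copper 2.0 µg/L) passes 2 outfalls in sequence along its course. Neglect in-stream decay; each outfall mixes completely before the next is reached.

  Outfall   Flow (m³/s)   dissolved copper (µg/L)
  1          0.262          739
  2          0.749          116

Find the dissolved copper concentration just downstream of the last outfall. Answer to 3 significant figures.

48.6 µg/L

Below outfall 1: Q → 5.232 m³/s, C = (4.970·2.000 + 0.2620·739.0)/5.232 = 38.91 µg/L.
Below outfall 2: Q → 5.981 m³/s, C = (5.232·38.91 + 0.7490·116.0)/5.981 = 48.56 µg/L.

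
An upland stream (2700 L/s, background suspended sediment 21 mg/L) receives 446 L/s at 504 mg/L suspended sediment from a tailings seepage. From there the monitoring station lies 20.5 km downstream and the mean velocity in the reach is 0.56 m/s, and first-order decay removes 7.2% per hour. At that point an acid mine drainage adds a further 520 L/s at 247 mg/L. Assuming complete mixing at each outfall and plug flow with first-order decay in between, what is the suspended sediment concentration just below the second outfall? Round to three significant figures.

Mixed concentration C = ΣQC/ΣQ = (2700·21.00 + 446.0·504.0) / 3146 = 281500/3146 = 89.47 mg/L; combined flow 3146 L/s.
Travel time t = 20.5·1000 / 0.56 = 36610 s = 10.17 h.
7.2%/h lost → k = −ln(1 − 0.072) = 0.07472 h⁻¹.
Applying C = C₀e^(−kt): 89.47 × 0.4677 = 41.85 mg/L.
Second outfall: C = (3146·41.85 + 520.0·247.0)/3666 = 70.95 mg/L.

70.9 mg/L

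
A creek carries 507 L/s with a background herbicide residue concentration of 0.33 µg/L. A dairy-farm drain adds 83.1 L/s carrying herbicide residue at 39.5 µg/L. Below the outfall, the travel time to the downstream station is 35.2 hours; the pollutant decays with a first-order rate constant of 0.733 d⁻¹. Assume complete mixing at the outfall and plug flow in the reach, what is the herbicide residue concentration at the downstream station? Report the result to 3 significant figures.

2.00 µg/L

Mass balance: C = (507.0·0.3300 + 83.10·39.50) / 590.1 = 3450/590.1 = 5.846 µg/L.
Decay over the reach: 5.846·exp(−kt) = 5.846·0.3413 = 1.995 µg/L.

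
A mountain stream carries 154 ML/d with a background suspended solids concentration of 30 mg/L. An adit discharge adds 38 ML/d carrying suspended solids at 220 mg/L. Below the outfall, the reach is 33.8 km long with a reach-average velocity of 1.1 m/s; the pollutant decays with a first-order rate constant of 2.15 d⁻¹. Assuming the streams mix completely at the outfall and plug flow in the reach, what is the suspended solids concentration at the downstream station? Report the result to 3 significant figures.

Conservation of mass: C = (154.0·30.00 + 38.00·220.0) / 192.0 = 12980/192.0 = 67.60 mg/L.
Travel time t = 33.8·1000 / 1.1 = 30730 s = 8.535 h.
After decay, C = 67.60 × e^(−kt) = 67.60 × 0.4655 = 31.47 mg/L.

31.5 mg/L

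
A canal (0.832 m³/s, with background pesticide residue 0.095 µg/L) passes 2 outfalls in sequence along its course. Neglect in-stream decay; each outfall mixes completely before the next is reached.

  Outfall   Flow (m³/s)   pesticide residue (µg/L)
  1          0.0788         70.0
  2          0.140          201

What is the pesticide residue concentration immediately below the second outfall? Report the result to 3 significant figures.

Below outfall 1: Q → 0.9108 m³/s, C = (0.8320·0.09500 + 0.07880·70.00)/0.9108 = 6.143 µg/L.
Below outfall 2: Q → 1.051 m³/s, C = (0.9108·6.143 + 0.1400·201.0)/1.051 = 32.10 µg/L.

32.1 µg/L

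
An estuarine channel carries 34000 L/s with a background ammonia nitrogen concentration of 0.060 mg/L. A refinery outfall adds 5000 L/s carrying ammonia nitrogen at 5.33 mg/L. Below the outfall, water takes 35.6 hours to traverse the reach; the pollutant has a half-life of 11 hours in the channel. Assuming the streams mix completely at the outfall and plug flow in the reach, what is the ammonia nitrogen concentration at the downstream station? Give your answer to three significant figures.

Mass balance: C = (34000·0.06000 + 5000·5.330) / 39000 = 28690/39000 = 0.7356 mg/L.
Half-life 11 h → k = ln 2 / 11 = 0.06301 h⁻¹ = 1.512 d⁻¹.
After decay, C = 0.7356 × e^(−kt) = 0.7356 × 0.1061 = 0.07806 mg/L.

0.0781 mg/L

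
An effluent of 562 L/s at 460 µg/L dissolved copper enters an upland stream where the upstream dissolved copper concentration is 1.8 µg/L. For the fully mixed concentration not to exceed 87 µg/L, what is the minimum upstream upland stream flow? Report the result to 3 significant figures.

Set C_mix = 87: (Q·1.800 + 562.0·460.0) / (Q + 562.0) = 87
→ Q = 562.0·(460.0 − 87)/(87 − 1.800) = 2460 L/s.

2460 L/s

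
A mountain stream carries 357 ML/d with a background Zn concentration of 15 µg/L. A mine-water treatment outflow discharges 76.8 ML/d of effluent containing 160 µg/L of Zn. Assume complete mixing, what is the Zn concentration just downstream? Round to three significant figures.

Mixed concentration C = ΣQC/ΣQ = (357.0·15.00 + 76.80·160.0) / 433.8 = 17640/433.8 = 40.67 µg/L.

40.7 µg/L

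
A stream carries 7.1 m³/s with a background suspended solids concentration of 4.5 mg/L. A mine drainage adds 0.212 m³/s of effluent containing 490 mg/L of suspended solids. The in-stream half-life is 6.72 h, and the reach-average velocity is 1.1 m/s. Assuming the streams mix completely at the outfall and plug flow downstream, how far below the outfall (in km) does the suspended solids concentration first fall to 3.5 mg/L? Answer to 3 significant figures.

Flow-weighted average: C = (7.100·4.500 + 0.2120·490.0) / 7.312 = 135.8/7.312 = 18.58 mg/L.
Half-life 6.72 h → k = ln 2 / 6.72 = 0.1031 h⁻¹ = 2.476 d⁻¹.
Set 18.58·exp(−k·t) = 3.5 → t = ln(18.58/3.5)/k = 58260 s = 16.18 h.
Distance = v·t = 1.1·58260 = 64080 m = 64.08 km.

64.1 km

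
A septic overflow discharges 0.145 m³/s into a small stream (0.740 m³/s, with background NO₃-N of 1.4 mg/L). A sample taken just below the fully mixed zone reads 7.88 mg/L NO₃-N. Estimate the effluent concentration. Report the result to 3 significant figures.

Mass balance: 0.7400·1.400 + 0.1450·Cₑ = 0.8850·7.880
→ Cₑ = (0.8850·7.880 − 0.7400·1.400) / 0.1450 = 40.95 mg/L.

41.0 mg/L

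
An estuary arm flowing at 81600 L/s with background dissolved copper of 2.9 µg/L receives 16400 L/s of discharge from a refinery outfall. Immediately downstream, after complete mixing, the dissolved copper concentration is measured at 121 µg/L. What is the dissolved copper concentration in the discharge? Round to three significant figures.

709 µg/L

Mass balance: 81600·2.900 + 16400·Cₑ = 98000·121.0
→ Cₑ = (98000·121.0 − 81600·2.900) / 16400 = 708.6 µg/L.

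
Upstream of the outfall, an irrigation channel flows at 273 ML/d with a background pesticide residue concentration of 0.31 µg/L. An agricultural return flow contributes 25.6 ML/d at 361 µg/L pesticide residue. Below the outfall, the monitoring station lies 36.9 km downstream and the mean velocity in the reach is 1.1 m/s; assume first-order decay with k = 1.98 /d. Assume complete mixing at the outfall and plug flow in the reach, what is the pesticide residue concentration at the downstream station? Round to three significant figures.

Flow-weighted average: C = (273.0·0.3100 + 25.60·361.0) / 298.6 = 9326/298.6 = 31.23 µg/L.
Travel time t = 36.9·1000 / 1.1 = 33550 s = 9.318 h.
Decay over the reach: 31.23·exp(−kt) = 31.23·0.4636 = 14.48 µg/L.

14.5 µg/L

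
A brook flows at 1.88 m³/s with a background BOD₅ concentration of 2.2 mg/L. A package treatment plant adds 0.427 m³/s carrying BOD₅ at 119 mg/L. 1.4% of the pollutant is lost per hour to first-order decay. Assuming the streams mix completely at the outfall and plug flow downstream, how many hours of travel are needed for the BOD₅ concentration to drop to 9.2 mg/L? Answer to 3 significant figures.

67.5 h

After mixing, C = (1.880·2.200 + 0.4270·119.0) / 2.307 = 54.95/2.307 = 23.82 mg/L.
1.4%/h lost → k = −ln(1 − 0.014) = 0.01410 h⁻¹.
23.82·exp(−k·t) = 9.2 → t = ln(23.82/9.2)/k = 242900 s = 67.47 h.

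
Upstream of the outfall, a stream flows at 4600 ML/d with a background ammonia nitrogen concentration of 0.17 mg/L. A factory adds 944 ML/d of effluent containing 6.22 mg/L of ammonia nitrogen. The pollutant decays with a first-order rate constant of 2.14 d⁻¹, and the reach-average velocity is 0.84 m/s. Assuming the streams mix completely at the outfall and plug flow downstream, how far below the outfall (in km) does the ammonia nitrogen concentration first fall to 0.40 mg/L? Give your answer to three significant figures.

Mass balance: C = (4600·0.1700 + 944.0·6.220) / 5544 = 6654/5544 = 1.200 mg/L.
Set 1.200·exp(−k·t) = 0.40 → t = ln(1.200/0.40)/k = 44360 s = 12.32 h.
Distance = v·t = 0.84·44360 = 37260 m = 37.26 km.

37.3 km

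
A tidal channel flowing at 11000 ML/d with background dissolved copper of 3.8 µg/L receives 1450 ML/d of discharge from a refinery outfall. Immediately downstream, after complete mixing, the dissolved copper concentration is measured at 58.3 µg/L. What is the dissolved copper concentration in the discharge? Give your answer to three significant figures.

472 µg/L

Mass balance: 11000·3.800 + 1450·Cₑ = 12450·58.30
→ Cₑ = (12450·58.30 − 11000·3.800) / 1450 = 471.7 µg/L.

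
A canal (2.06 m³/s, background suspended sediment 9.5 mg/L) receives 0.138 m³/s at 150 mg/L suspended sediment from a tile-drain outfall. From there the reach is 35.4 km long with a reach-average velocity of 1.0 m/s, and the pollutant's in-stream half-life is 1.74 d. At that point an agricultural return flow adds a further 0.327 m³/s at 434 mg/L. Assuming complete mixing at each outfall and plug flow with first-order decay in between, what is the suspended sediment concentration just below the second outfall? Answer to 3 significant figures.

69.8 mg/L

Flow-weighted average: C = (2.060·9.500 + 0.1380·150.0) / 2.198 = 40.27/2.198 = 18.32 mg/L; combined flow 2.198 m³/s.
Travel time t = 35.4·1000 / 1.0 = 35400 s = 9.833 h.
Half-life 1.74 d → k = ln 2 / 1.74 = 0.3984 d⁻¹.
Applying C = C₀e^(−kt): 18.32 × 0.8494 = 15.56 mg/L.
Second outfall: C = (2.198·15.56 + 0.3270·434.0)/2.525 = 69.75 mg/L.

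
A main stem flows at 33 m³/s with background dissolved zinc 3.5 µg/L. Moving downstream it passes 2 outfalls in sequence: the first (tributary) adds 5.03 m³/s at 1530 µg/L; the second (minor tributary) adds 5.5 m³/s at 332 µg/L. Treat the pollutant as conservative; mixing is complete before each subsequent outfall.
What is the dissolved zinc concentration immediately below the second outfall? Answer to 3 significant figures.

221 µg/L

Outfall 1: combined Q = 38.03 m³/s; C = (33.00·3.500 + 5.030·1530)/38.03 = 205.4 µg/L.
Outfall 2: combined Q = 43.53 m³/s; C = (38.03·205.4 + 5.500·332.0)/43.53 = 221.4 µg/L.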